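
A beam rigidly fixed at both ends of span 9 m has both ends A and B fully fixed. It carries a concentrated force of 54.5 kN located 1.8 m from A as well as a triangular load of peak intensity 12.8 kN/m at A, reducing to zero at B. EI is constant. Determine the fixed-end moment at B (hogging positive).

M_B = 50.26 kN·m

Release both end moments; the primary structure is a simply-supported span AB with redundants M_A and M_B.
On the primary (simply-supported) span, the end slopes from the loading are:
  at A: point load 54.5 at a = 1.8: Pab(L + b)/(6LEI) = 211.9/EI
  at B: point load 54.5 at a = 1.8: Pab(L + a)/(6LEI) = 141.3/EI
  at A: triangular load, peak 12.8: w₀L³/(45EI) = 207.4/EI
  at B: triangular load, peak 12.8: 7w₀L³/(360EI) = 181.4/EI
  θ_A0 = 419.3/EI,  θ_B0 = 322.7/EI
Flexibility coefficients: a unit moment at one end gives L/(3EI) there and L/(6EI) at the far end, so f₁₁ = f₂₂ = 3/EI and f₁₂ = f₂₁ = 1.5/EI.
Compatibility — zero rotation at each built-in end:
  3 M_A + 1.5 M_B = 419.3
  1.5 M_A + 3 M_B = 322.7
Solving the pair gives M_A = 114.6 kN·m and M_B = 50.26 kN·m (hogging).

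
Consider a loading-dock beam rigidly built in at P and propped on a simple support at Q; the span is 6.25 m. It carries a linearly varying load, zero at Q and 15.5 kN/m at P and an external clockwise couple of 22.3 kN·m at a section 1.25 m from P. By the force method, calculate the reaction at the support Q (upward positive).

R_Q = 11.61 kN

Remove the prop at Q; the released (primary) structure is a cantilever built in at P.
Downward deflection at the released point Q due to the loads:
  triangular load, peak 15.5 at the fixed end: w₀L⁴/(30EI) = 788.4/EI
  clockwise couple 22.3 at a = 1.25: M₀a(2L − a)/(2EI) = 156.8/EI
  δ_0 = 945.2/EI
Flexibility coefficient — unit upward force at Q: δ_{QQ} = L³/(3EI) = 81.38/EI.
Compatibility at Q: δ_0 − R_Q·δ_{QQ} = 0, so R_Q = 945.2/81.38 = 11.61 kN.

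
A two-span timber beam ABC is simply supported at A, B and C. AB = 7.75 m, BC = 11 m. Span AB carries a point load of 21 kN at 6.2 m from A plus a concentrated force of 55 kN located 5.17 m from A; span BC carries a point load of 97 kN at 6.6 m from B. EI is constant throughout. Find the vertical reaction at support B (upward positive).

Release continuity at B by inserting a hinge; the redundant is the internal moment M_B. The primary structure is two simply-supported spans AB and BC.
Rotations at B on the released spans (each span's end-slope, ×1/EI):
  span AB: point load 21 at a = 6.2: Pab(L + a)/(6LEI) = 60.54/EI
  span AB: point load 55 at a = 5.17: Pab(L + a)/(6LEI) = 203.8/EI
  span BC: point load 97 at a = 6.6: Pab(L + b)/(6LEI) = 657.3/EI
  relative rotation θ_0 = (264.4 + 657.3)/EI = 921.7/EI
A unit hogging moment at B produces rotation L₁/(3EI) + L₂/(3EI) = 6.25/EI.
Compatibility: M_B·(L₁+L₂)/(3EI) = θ_0, giving M_B = 147.5 kN·m (hogging).
Span AB, ΣM about A with M_B applied at B: R_B^{AB}·7.75 = 414.6 + 147.5, so R_B^{AB} = 72.52 kN and R_A = 76 − 72.52 = 3.482 kN.
Span BC, ΣM about C: R_B^{BC}·11 = 426.8 + 147.5, so R_B^{BC} = 52.21 kN and R_C = 97 − 52.21 = 44.79 kN.
R_B = 72.52 + 52.21 = 124.7 kN.

R_B = 124.7 kN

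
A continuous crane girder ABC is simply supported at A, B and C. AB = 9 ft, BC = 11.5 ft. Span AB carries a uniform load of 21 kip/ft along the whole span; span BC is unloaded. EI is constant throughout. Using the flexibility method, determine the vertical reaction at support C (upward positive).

Insert a hinge at B; M_B is the redundant, and each span becomes simply supported.
Rotations at B on the released spans (each span's end-slope, ×1/EI):
  span AB: UDL 21: wL³/(24EI) = 637.9/EI
  relative rotation θ_0 = (637.9 + 0)/EI = 637.9/EI
A unit hogging moment at B produces rotation L₁/(3EI) + L₂/(3EI) = 6.833/EI.
Slope continuity at B: θ_0 = M_B·6.833/EI, so M_B = 637.9/6.833 = 93.35 kip·ft (hogging).
Span BC, ΣM about C: R_B^{BC}·11.5 = 0 + 93.35, so R_B^{BC} = 8.117 kip and R_C = 0 − 8.117 = -8.117 kip.

R_C = -8.117 kip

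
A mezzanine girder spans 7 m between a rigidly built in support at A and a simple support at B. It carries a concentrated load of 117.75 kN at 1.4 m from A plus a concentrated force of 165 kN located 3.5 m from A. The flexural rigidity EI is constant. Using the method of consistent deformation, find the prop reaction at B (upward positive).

R_B = 58.16 kN

Remove the prop at B; the released (primary) structure is a cantilever built in at A.
Primary-structure tip deflection at B by superposition:
  point load 117.75 at a = 1.4: Pa²(3L − a)/(6EI) = 753.9/EI
  point load 165 at a = 3.5: Pa²(3L − a)/(6EI) = 5895/EI
  δ_0 = 6649/EI
Flexibility coefficient — unit upward force at B: δ_{BB} = L³/(3EI) = 114.3/EI.
The prop prevents deflection at B: R_B = δ_0/δ_{BB} = 6649/114.3 = 58.16 kN.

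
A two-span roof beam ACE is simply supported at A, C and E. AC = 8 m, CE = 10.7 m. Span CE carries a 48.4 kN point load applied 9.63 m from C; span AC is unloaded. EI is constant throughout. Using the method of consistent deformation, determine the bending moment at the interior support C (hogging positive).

Take M_C as the redundant. Released structure: two simple spans AC and CE with a hinge at C.
Rotations at C on the released spans (each span's end-slope, ×1/EI):
  span CE: point load 48.4 at a = 9.63: Pab(L + b)/(6LEI) = 91.43/EI
  relative rotation θ_0 = (0 + 91.43)/EI = 91.43/EI
A unit hogging moment at C produces rotation L₁/(3EI) + L₂/(3EI) = 6.233/EI.
Slope continuity at C: θ_0 = M_C·6.233/EI, so M_C = 91.43/6.233 = 14.67 kN·m (hogging).

M_C = 14.67 kN·m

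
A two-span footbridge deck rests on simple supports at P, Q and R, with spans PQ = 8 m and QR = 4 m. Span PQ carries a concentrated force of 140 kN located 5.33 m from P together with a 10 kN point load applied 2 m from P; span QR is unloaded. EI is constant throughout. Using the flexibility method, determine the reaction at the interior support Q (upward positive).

Take M_Q as the redundant. Released structure: two simple spans PQ and QR with a hinge at Q.
End slopes at the hinge Q, treating each span as simply supported:
  span PQ: point load 140 at a = 5.33: Pab(L + a)/(6LEI) = 553.3/EI
  span PQ: point load 10 at a = 2: Pab(L + a)/(6LEI) = 25/EI
  relative rotation θ_0 = (578.3 + 0)/EI = 578.3/EI
A unit hogging moment at Q produces rotation L₁/(3EI) + L₂/(3EI) = 4/EI.
Slope continuity at Q: θ_0 = M_Q·4/EI, so M_Q = 578.3/4 = 144.6 kN·m (hogging).
Span PQ, ΣM about P with M_Q applied at Q: R_Q^{PQ}·8 = 766.2 + 144.6, so R_Q^{PQ} = 113.8 kN and R_P = 150 − 113.8 = 36.15 kN.
Span QR, ΣM about R: R_Q^{QR}·4 = 0 + 144.6, so R_Q^{QR} = 36.14 kN and R_R = 0 − 36.14 = -36.14 kN.
R_Q = 113.8 + 36.14 = 150 kN.

R_Q = 150 kN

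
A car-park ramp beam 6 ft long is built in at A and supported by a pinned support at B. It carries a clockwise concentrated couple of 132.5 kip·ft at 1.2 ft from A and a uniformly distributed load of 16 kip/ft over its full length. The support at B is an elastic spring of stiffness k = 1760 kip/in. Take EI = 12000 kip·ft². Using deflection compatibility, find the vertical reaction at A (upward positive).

Release the roller at B. Primary structure: cantilever fixed at A.
Deflection at B on the released cantilever, summing each load's contribution:
  clockwise couple 132.5 at a = 1.2: M₀a(2L − a)/(2EI) = 858.6/EI
  UDL 16: wL⁴/(8EI) = 2592/EI
  δ_0 = 3451/EI
Flexibility coefficient — unit upward force at B: δ_{BB} = L³/(3EI) = 72/EI.
With EI = 12000 kip·ft²: δ_0 = 0.28755 ft and δ_{BB} = 0.006 ft/kip.
Compatibility — the spring shortens by R_B/k under the reaction it provides: δ_0 − R_B·δ_{BB} = R_B/k. With 1/k = 1/(1760×12) ft/kip = 0.000047 ft/kip, R_B = δ_0 / (δ_{BB} + 1/k) = 0.28755 / (0.006 + 0.000047) = 47.55 kip.
Vertical equilibrium: R_A = ΣP − R_B = 96 − 47.55 = 48.45 kip.

R_A = 48.45 kip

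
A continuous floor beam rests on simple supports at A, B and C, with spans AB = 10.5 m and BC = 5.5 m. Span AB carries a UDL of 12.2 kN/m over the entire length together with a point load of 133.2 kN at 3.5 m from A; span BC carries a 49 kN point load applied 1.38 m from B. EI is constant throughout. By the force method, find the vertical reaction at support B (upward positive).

Insert a hinge at B; M_B is the redundant, and each span becomes simply supported.
Rotations at B on the released spans (each span's end-slope, ×1/EI):
  span AB: UDL 12.2: wL³/(24EI) = 588.5/EI
  span AB: point load 133.2 at a = 3.5: Pab(L + a)/(6LEI) = 725.2/EI
  span BC: point load 49 at a = 1.38: Pab(L + b)/(6LEI) = 81.21/EI
  relative rotation θ_0 = (1314 + 81.21)/EI = 1395/EI
A unit hogging moment at B produces rotation L₁/(3EI) + L₂/(3EI) = 5.333/EI.
Slope continuity at B: θ_0 = M_B·5.333/EI, so M_B = 1395/5.333 = 261.5 kN·m (hogging).
Span AB, ΣM about A with M_B applied at B: R_B^{AB}·10.5 = 1139 + 261.5, so R_B^{AB} = 133.4 kN and R_A = 261.3 − 133.4 = 127.9 kN.
Span BC, ΣM about C: R_B^{BC}·5.5 = 201.9 + 261.5, so R_B^{BC} = 84.26 kN and R_C = 49 − 84.26 = -35.26 kN.
R_B = 133.4 + 84.26 = 217.6 kN.

R_B = 217.6 kN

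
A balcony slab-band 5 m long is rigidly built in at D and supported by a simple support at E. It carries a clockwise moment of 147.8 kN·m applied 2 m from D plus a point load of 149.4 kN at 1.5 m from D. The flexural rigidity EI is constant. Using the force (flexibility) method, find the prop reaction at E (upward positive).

Release the roller at E. Primary structure: cantilever fixed at D.
Downward deflection at the released point E due to the loads:
  clockwise couple 147.8 at a = 2: M₀a(2L − a)/(2EI) = 1182/EI
  point load 149.4 at a = 1.5: Pa²(3L − a)/(6EI) = 756.3/EI
  δ_0 = 1939/EI
Tip deflection under a unit load at E: L³/(3EI) = 41.67/EI.
The prop prevents deflection at E: R_E = δ_0/δ_{EE} = 1939/41.67 = 46.53 kN.

R_E = 46.53 kN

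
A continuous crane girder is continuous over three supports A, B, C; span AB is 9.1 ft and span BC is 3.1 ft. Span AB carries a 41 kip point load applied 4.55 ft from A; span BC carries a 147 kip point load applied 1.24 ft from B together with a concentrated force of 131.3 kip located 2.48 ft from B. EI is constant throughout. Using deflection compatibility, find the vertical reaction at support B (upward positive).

R_B = 171.4 kip

Take M_B as the redundant. Released structure: two simple spans AB and BC with a hinge at B.
End slopes at the hinge B, treating each span as simply supported:
  span AB: point load 41 at a = 4.55: Pab(L + a)/(6LEI) = 212.2/EI
  span BC: point load 147 at a = 1.24: Pab(L + b)/(6LEI) = 90.41/EI
  span BC: point load 131.3 at a = 2.48: Pab(L + b)/(6LEI) = 40.38/EI
  relative rotation θ_0 = (212.2 + 130.8)/EI = 343/EI
A unit hogging moment at B produces rotation L₁/(3EI) + L₂/(3EI) = 4.067/EI.
Compatibility: M_B·(L₁+L₂)/(3EI) = θ_0, giving M_B = 84.34 kip·ft (hogging).
Span AB, ΣM about A with M_B applied at B: R_B^{AB}·9.1 = 186.6 + 84.34, so R_B^{AB} = 29.77 kip and R_A = 41 − 29.77 = 11.23 kip.
Span BC, ΣM about C: R_B^{BC}·3.1 = 354.8 + 84.34, so R_B^{BC} = 141.7 kip and R_C = 278.3 − 141.7 = 136.6 kip.
R_B = 29.77 + 141.7 = 171.4 kip.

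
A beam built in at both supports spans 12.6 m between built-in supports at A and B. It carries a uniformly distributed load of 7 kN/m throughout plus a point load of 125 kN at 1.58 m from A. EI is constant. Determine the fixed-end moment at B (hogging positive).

M_B = 114.3 kN·m

Release both end moments; the primary structure is a simply-supported span AB with redundants M_A and M_B.
Simple-span end rotations at A and B under the given loads:
  at A: UDL 7: wL³/(24EI) = 583.4/EI
  at B: UDL 7: wL³/(24EI) = 583.4/EI
  at A: point load 125 at a = 1.58: Pab(L + b)/(6LEI) = 680/EI
  at B: point load 125 at a = 1.58: Pab(L + a)/(6LEI) = 408.2/EI
  θ_A0 = 1263/EI,  θ_B0 = 991.7/EI
Flexibility coefficients: a unit moment at one end gives L/(3EI) there and L/(6EI) at the far end, so f₁₁ = f₂₂ = 4.2/EI and f₁₂ = f₂₁ = 2.1/EI.
Compatibility — zero rotation at each built-in end:
  4.2 M_A + 2.1 M_B = 1263
  2.1 M_A + 4.2 M_B = 991.7
Solving the pair gives M_A = 243.7 kN·m and M_B = 114.3 kN·m (hogging).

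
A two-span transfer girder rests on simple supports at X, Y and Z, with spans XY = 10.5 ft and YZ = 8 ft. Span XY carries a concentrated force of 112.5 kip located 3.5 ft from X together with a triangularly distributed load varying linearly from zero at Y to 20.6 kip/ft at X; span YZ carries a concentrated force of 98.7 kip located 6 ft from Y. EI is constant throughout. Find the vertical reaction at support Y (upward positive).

Release continuity at Y by inserting a hinge; the redundant is the internal moment M_Y. The primary structure is two simply-supported spans XY and YZ.
Discontinuity in slope at Y on the released structure — sum the simple-span end rotations:
  span XY: point load 112.5 at a = 3.5: Pab(L + a)/(6LEI) = 612.5/EI
  span XY: triangular load, peak 20.6: 7w₀L³/(360EI) = 463.7/EI
  span YZ: point load 98.7 at a = 6: Pab(L + b)/(6LEI) = 246.8/EI
  relative rotation θ_0 = (1076 + 246.8)/EI = 1323/EI
A unit hogging moment at Y produces rotation L₁/(3EI) + L₂/(3EI) = 6.167/EI.
Compatibility: M_Y·(L₁+L₂)/(3EI) = θ_0, giving M_Y = 214.5 kip·ft (hogging).
Span XY, ΣM about X with M_Y applied at Y: R_Y^{XY}·10.5 = 772.3 + 214.5, so R_Y^{XY} = 93.98 kip and R_X = 220.7 − 93.98 = 126.7 kip.
Span YZ, ΣM about Z: R_Y^{YZ}·8 = 197.4 + 214.5, so R_Y^{YZ} = 51.49 kip and R_Z = 98.7 − 51.49 = 47.21 kip.
R_Y = 93.98 + 51.49 = 145.5 kip.

R_Y = 145.5 kip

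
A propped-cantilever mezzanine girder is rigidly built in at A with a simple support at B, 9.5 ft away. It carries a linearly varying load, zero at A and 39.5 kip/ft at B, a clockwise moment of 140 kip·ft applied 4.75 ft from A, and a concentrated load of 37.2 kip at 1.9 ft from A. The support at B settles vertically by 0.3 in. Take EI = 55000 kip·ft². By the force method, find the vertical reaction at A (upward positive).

Choose R_B as the redundant. The primary structure is the cantilever fixed at A.
Primary-structure tip deflection at B by superposition:
  triangular load, peak 39.5 at the free end: 11w₀L⁴/(120EI) = 29492/EI
  clockwise couple 140 at a = 4.75: M₀a(2L − a)/(2EI) = 4738/EI
  point load 37.2 at a = 1.9: Pa²(3L − a)/(6EI) = 595.4/EI
  δ_0 = 34825/EI
Tip deflection under a unit load at B: L³/(3EI) = 285.8/EI.
With EI = 55000 kip·ft²: δ_0 = 0.63319 ft and δ_{BB} = 0.005196 ft/kip.
Compatibility — the beam at B must follow the support down by 0.025 ft: δ_0 − R_B·δ_{BB} = 0.025, so R_B = (0.63319 − 0.025)/0.005196 = 117 kip.
Vertical equilibrium: R_A = ΣP − R_B = 224.8 − 117 = 107.8 kip.

R_A = 107.8 kip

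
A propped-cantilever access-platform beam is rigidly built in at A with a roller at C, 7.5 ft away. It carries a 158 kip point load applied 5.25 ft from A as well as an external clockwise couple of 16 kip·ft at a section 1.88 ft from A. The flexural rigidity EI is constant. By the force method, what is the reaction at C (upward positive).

Release the roller at C. Primary structure: cantilever fixed at A.
Primary-structure tip deflection at C by superposition:
  point load 158 at a = 5.25: Pa²(3L − a)/(6EI) = 12520/EI
  clockwise couple 16 at a = 1.88: M₀a(2L − a)/(2EI) = 197.3/EI
  δ_0 = 12718/EI
Flexibility coefficient — unit upward force at C: δ_{CC} = L³/(3EI) = 140.6/EI.
The prop prevents deflection at C: R_C = δ_0/δ_{CC} = 12718/140.6 = 90.44 kip.

R_C = 90.44 kip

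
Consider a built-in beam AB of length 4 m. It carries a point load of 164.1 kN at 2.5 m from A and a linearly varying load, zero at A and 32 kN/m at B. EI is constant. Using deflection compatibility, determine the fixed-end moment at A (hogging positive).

Take the two fixed-end moments M_A, M_B as redundants; the released structure is the simple span AB.
On the primary (simply-supported) span, the end slopes from the loading are:
  at A: point load 164.1 at a = 2.5: Pab(L + b)/(6LEI) = 141/EI
  at B: point load 164.1 at a = 2.5: Pab(L + a)/(6LEI) = 166.7/EI
  at A: triangular load, peak 32: 7w₀L³/(360EI) = 39.82/EI
  at B: triangular load, peak 32: w₀L³/(45EI) = 45.51/EI
  θ_A0 = 180.8/EI,  θ_B0 = 212.2/EI
Flexibility coefficients: a unit moment at one end gives L/(3EI) there and L/(6EI) at the far end, so f₁₁ = f₂₂ = 1.333/EI and f₁₂ = f₂₁ = 0.6667/EI.
Compatibility — zero rotation at each built-in end:
  1.333 M_A + 0.6667 M_B = 180.8
  0.6667 M_A + 1.333 M_B = 212.2
Solving the pair gives M_A = 74.76 kN·m and M_B = 121.8 kN·m (hogging).

M_A = 74.76 kN·m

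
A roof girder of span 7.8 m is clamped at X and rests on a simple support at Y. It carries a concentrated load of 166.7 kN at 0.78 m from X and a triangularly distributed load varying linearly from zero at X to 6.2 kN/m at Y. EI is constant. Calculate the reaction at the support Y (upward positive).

R_Y = 15.72 kN

Release the roller at Y. Primary structure: cantilever fixed at X.
Deflection at Y on the released cantilever, summing each load's contribution:
  point load 166.7 at a = 0.78: Pa²(3L − a)/(6EI) = 382.4/EI
  triangular load, peak 6.2 at the free end: 11w₀L⁴/(120EI) = 2104/EI
  δ_0 = 2486/EI
Tip deflection under a unit load at Y: L³/(3EI) = 158.2/EI.
The prop prevents deflection at Y: R_Y = δ_0/δ_{YY} = 2486/158.2 = 15.72 kN.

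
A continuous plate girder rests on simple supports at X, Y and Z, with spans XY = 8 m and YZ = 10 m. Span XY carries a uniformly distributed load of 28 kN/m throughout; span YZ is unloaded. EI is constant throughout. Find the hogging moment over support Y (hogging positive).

Release continuity at Y by inserting a hinge; the redundant is the internal moment M_Y. The primary structure is two simply-supported spans XY and YZ.
Discontinuity in slope at Y on the released structure — sum the simple-span end rotations:
  span XY: UDL 28: wL³/(24EI) = 597.3/EI
  relative rotation θ_0 = (597.3 + 0)/EI = 597.3/EI
A unit hogging moment at Y produces rotation L₁/(3EI) + L₂/(3EI) = 6/EI.
Compatibility: M_Y·(L₁+L₂)/(3EI) = θ_0, giving M_Y = 99.56 kN·m (hogging).

M_Y = 99.56 kN·m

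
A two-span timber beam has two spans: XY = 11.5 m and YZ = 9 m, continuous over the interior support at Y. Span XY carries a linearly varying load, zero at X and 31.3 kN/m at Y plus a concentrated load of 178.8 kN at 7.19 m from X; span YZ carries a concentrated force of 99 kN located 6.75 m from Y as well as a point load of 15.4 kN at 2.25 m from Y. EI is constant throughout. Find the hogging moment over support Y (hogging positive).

Insert a hinge at Y; M_Y is the redundant, and each span becomes simply supported.
End slopes at the hinge Y, treating each span as simply supported:
  span XY: triangular load, peak 31.3: w₀L³/(45EI) = 1058/EI
  span XY: point load 178.8 at a = 7.19: Pab(L + a)/(6LEI) = 1501/EI
  span YZ: point load 99 at a = 6.75: Pab(L + b)/(6LEI) = 313.2/EI
  span YZ: point load 15.4 at a = 2.25: Pab(L + b)/(6LEI) = 68.22/EI
  relative rotation θ_0 = (2559 + 381.5)/EI = 2940/EI
A unit hogging moment at Y produces rotation L₁/(3EI) + L₂/(3EI) = 6.833/EI.
Slope continuity at Y: θ_0 = M_Y·6.833/EI, so M_Y = 2940/6.833 = 430.3 kN·m (hogging).

M_Y = 430.3 kN·m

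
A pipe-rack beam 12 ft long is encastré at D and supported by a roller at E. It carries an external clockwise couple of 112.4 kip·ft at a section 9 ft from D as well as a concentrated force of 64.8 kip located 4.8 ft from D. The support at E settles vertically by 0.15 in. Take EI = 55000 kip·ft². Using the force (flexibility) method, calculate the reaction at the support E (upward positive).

R_E = 25.46 kip

Take the reaction at E as the redundant and release it; the primary structure is a cantilever fixed at D.
Deflection at E on the released cantilever, summing each load's contribution:
  clockwise couple 112.4 at a = 9: M₀a(2L − a)/(2EI) = 7587/EI
  point load 64.8 at a = 4.8: Pa²(3L − a)/(6EI) = 7764/EI
  δ_0 = 15351/EI
Flexibility coefficient — unit upward force at E: δ_{EE} = L³/(3EI) = 576/EI.
With EI = 55000 kip·ft²: δ_0 = 0.2791 ft and δ_{EE} = 0.010473 ft/kip.
Compatibility — the beam at E must follow the support down by 0.0125 ft: δ_0 − R_E·δ_{EE} = 0.0125, so R_E = (0.2791 − 0.0125)/0.010473 = 25.46 kip.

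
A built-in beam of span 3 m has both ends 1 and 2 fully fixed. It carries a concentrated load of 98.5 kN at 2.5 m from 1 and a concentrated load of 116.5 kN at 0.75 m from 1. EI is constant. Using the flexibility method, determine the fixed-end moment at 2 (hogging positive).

M_2 = 50.58 kN·m

Release both end moments; the primary structure is a simply-supported span 12 with redundants M_1 and M_2.
Simple-span end rotations at 1 and 2 under the given loads:
  at 1: point load 98.5 at a = 2.5: Pab(L + b)/(6LEI) = 23.94/EI
  at 2: point load 98.5 at a = 2.5: Pab(L + a)/(6LEI) = 37.62/EI
  at 1: point load 116.5 at a = 0.75: Pab(L + b)/(6LEI) = 57.34/EI
  at 2: point load 116.5 at a = 0.75: Pab(L + a)/(6LEI) = 40.96/EI
  θ_10 = 81.28/EI,  θ_20 = 78.58/EI
Flexibility coefficients: a unit moment at one end gives L/(3EI) there and L/(6EI) at the far end, so f₁₁ = f₂₂ = 1/EI and f₁₂ = f₂₁ = 0.5/EI.
Compatibility — zero rotation at each built-in end:
  1 M_1 + 0.5 M_2 = 81.28
  0.5 M_1 + 1 M_2 = 78.58
Solving the pair gives M_1 = 55.99 kN·m and M_2 = 50.58 kN·m (hogging).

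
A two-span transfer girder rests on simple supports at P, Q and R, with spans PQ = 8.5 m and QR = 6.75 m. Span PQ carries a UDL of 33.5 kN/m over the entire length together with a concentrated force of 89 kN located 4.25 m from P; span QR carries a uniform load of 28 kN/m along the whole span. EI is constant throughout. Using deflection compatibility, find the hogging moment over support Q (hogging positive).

M_Q = 318.3 kN·m

Insert a hinge at Q; M_Q is the redundant, and each span becomes simply supported.
End slopes at the hinge Q, treating each span as simply supported:
  span PQ: UDL 33.5: wL³/(24EI) = 857.2/EI
  span PQ: point load 89 at a = 4.25: Pab(L + a)/(6LEI) = 401.9/EI
  span QR: UDL 28: wL³/(24EI) = 358.8/EI
  relative rotation θ_0 = (1259 + 358.8)/EI = 1618/EI
A unit hogging moment at Q produces rotation L₁/(3EI) + L₂/(3EI) = 5.083/EI.
Compatibility: M_Q·(L₁+L₂)/(3EI) = θ_0, giving M_Q = 318.3 kN·m (hogging).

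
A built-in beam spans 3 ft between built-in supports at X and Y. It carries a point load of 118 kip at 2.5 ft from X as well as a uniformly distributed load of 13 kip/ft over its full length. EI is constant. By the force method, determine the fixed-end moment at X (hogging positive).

Take the two fixed-end moments M_X, M_Y as redundants; the released structure is the simple span XY.
On the primary (simply-supported) span, the end slopes from the loading are:
  at X: point load 118 at a = 2.5: Pab(L + b)/(6LEI) = 28.68/EI
  at Y: point load 118 at a = 2.5: Pab(L + a)/(6LEI) = 45.07/EI
  at X: UDL 13: wL³/(24EI) = 14.62/EI
  at Y: UDL 13: wL³/(24EI) = 14.62/EI
  θ_X0 = 43.31/EI,  θ_Y0 = 59.69/EI
Flexibility coefficients: a unit moment at one end gives L/(3EI) there and L/(6EI) at the far end, so f₁₁ = f₂₂ = 1/EI and f₁₂ = f₂₁ = 0.5/EI.
Compatibility — zero rotation at each built-in end:
  1 M_X + 0.5 M_Y = 43.31
  0.5 M_X + 1 M_Y = 59.69
Solving the pair gives M_X = 17.94 kip·ft and M_Y = 50.72 kip·ft (hogging).

M_X = 17.94 kip·ft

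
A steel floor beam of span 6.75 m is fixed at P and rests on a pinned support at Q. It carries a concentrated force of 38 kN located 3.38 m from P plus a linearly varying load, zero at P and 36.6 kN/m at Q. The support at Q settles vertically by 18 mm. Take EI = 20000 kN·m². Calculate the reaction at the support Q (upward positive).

R_Q = 76.33 kN

Choose R_Q as the redundant. The primary structure is the cantilever fixed at P.
Downward deflection at the released point Q due to the loads:
  point load 38 at a = 3.38: Pa²(3L − a)/(6EI) = 1221/EI
  triangular load, peak 36.6 at the free end: 11w₀L⁴/(120EI) = 6965/EI
  δ_0 = 8185/EI
Flexibility coefficient — unit upward force at Q: δ_{QQ} = L³/(3EI) = 102.5/EI.
With EI = 20000 kN·m²: δ_0 = 0.40927 m and δ_{QQ} = 0.005126 m/kN.
Compatibility — the beam at Q must follow the support down by 0.018 m: δ_0 − R_Q·δ_{QQ} = 0.018, so R_Q = (0.40927 − 0.018)/0.005126 = 76.33 kN.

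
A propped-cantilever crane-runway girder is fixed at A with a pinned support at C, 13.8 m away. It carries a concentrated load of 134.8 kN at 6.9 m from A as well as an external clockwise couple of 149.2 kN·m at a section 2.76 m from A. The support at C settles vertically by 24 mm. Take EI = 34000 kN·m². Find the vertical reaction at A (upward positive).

R_A = 87.77 kN

Choose R_C as the redundant. The primary structure is the cantilever fixed at A.
Deflection at C on the released cantilever, summing each load's contribution:
  point load 134.8 at a = 6.9: Pa²(3L − a)/(6EI) = 36903/EI
  clockwise couple 149.2 at a = 2.76: M₀a(2L − a)/(2EI) = 5114/EI
  δ_0 = 42017/EI
Tip deflection under a unit load at C: L³/(3EI) = 876/EI.
With EI = 34000 kN·m²: δ_0 = 1.2358 m and δ_{CC} = 0.025765 m/kN.
Compatibility — the beam at C must follow the support down by 0.024 m: δ_0 − R_C·δ_{CC} = 0.024, so R_C = (1.2358 − 0.024)/0.025765 = 47.03 kN.
Vertical equilibrium: R_A = ΣP − R_C = 134.8 − 47.03 = 87.77 kN.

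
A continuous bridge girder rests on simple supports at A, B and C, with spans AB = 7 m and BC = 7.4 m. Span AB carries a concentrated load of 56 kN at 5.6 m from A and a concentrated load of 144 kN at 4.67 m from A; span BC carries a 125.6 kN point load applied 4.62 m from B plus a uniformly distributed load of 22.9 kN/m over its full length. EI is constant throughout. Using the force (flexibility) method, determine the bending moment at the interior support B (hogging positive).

Take M_B as the redundant. Released structure: two simple spans AB and BC with a hinge at B.
End slopes at the hinge B, treating each span as simply supported:
  span AB: point load 56 at a = 5.6: Pab(L + a)/(6LEI) = 131.7/EI
  span AB: point load 144 at a = 4.67: Pab(L + a)/(6LEI) = 435.4/EI
  span BC: point load 125.6 at a = 4.62: Pab(L + b)/(6LEI) = 369.9/EI
  span BC: UDL 22.9: wL³/(24EI) = 386.7/EI
  relative rotation θ_0 = (567.1 + 756.5)/EI = 1324/EI
A unit hogging moment at B produces rotation L₁/(3EI) + L₂/(3EI) = 4.8/EI.
Slope continuity at B: θ_0 = M_B·4.8/EI, so M_B = 1324/4.8 = 275.7 kN·m (hogging).

M_B = 275.7 kN·m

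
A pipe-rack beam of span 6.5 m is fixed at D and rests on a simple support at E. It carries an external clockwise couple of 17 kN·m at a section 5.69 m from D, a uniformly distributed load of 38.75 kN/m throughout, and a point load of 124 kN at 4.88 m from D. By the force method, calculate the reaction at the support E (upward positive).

R_E = 176.9 kN

Choose R_E as the redundant. The primary structure is the cantilever fixed at D.
Free-end deflection of the primary structure under the applied loading (downward +):
  clockwise couple 17 at a = 5.69: M₀a(2L − a)/(2EI) = 353.5/EI
  UDL 38.75: wL⁴/(8EI) = 8646/EI
  point load 124 at a = 4.88: Pa²(3L − a)/(6EI) = 7195/EI
  δ_0 = 16195/EI
Tip deflection under a unit load at E: L³/(3EI) = 91.54/EI.
Compatibility at E: δ_0 − R_E·δ_{EE} = 0, so R_E = 16195/91.54 = 176.9 kN.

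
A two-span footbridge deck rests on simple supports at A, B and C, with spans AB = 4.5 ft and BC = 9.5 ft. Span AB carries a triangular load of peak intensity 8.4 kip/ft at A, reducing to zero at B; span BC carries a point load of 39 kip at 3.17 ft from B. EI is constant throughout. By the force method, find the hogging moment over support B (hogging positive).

M_B = 49.76 kip·ft

Release continuity at B by inserting a hinge; the redundant is the internal moment M_B. The primary structure is two simply-supported spans AB and BC.
Rotations at B on the released spans (each span's end-slope, ×1/EI):
  span AB: triangular load, peak 8.4: 7w₀L³/(360EI) = 14.88/EI
  span BC: point load 39 at a = 3.17: Pab(L + b)/(6LEI) = 217.3/EI
  relative rotation θ_0 = (14.88 + 217.3)/EI = 232.2/EI
A unit hogging moment at B produces rotation L₁/(3EI) + L₂/(3EI) = 4.667/EI.
Slope continuity at B: θ_0 = M_B·4.667/EI, so M_B = 232.2/4.667 = 49.76 kip·ft (hogging).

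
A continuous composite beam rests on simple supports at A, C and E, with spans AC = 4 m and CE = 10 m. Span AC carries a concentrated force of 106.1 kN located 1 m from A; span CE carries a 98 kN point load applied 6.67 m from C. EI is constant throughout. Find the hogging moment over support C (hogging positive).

Release continuity at C by inserting a hinge; the redundant is the internal moment M_C. The primary structure is two simply-supported spans AC and CE.
End slopes at the hinge C, treating each span as simply supported:
  span AC: point load 106.1 at a = 1: Pab(L + a)/(6LEI) = 66.31/EI
  span CE: point load 98 at a = 6.67: Pab(L + b)/(6LEI) = 483.6/EI
  relative rotation θ_0 = (66.31 + 483.6)/EI = 549.9/EI
A unit hogging moment at C produces rotation L₁/(3EI) + L₂/(3EI) = 4.667/EI.
Compatibility: M_C·(L₁+L₂)/(3EI) = θ_0, giving M_C = 117.8 kN·m (hogging).

M_C = 117.8 kN·m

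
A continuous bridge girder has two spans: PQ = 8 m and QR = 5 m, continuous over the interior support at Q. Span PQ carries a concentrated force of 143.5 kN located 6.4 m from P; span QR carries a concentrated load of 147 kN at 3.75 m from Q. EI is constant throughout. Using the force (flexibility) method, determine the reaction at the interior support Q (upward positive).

R_Q = 195.4 kN

Release continuity at Q by inserting a hinge; the redundant is the internal moment M_Q. The primary structure is two simply-supported spans PQ and QR.
Rotations at Q on the released spans (each span's end-slope, ×1/EI):
  span PQ: point load 143.5 at a = 6.4: Pab(L + a)/(6LEI) = 440.8/EI
  span QR: point load 147 at a = 3.75: Pab(L + b)/(6LEI) = 143.6/EI
  relative rotation θ_0 = (440.8 + 143.6)/EI = 584.4/EI
A unit hogging moment at Q produces rotation L₁/(3EI) + L₂/(3EI) = 4.333/EI.
Slope continuity at Q: θ_0 = M_Q·4.333/EI, so M_Q = 584.4/4.333 = 134.9 kN·m (hogging).
Span PQ, ΣM about P with M_Q applied at Q: R_Q^{PQ}·8 = 918.4 + 134.9, so R_Q^{PQ} = 131.7 kN and R_P = 143.5 − 131.7 = 11.84 kN.
Span QR, ΣM about R: R_Q^{QR}·5 = 183.8 + 134.9, so R_Q^{QR} = 63.72 kN and R_R = 147 − 63.72 = 83.28 kN.
R_Q = 131.7 + 63.72 = 195.4 kN.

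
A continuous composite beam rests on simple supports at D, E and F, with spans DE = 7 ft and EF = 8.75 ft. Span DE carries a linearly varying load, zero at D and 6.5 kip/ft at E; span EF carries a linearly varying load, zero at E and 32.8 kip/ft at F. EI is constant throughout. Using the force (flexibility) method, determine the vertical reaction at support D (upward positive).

R_D = -5.391 kip

Insert a hinge at E; M_E is the redundant, and each span becomes simply supported.
Discontinuity in slope at E on the released structure — sum the simple-span end rotations:
  span DE: triangular load, peak 6.5: w₀L³/(45EI) = 49.54/EI
  span EF: triangular load, peak 32.8: 7w₀L³/(360EI) = 427.3/EI
  relative rotation θ_0 = (49.54 + 427.3)/EI = 476.8/EI
A unit hogging moment at E produces rotation L₁/(3EI) + L₂/(3EI) = 5.25/EI.
Slope continuity at E: θ_0 = M_E·5.25/EI, so M_E = 476.8/5.25 = 90.82 kip·ft (hogging).
Span DE, ΣM about D with M_E applied at E: R_E^{DE}·7 = 106.2 + 90.82, so R_E^{DE} = 28.14 kip and R_D = 22.75 − 28.14 = -5.391 kip.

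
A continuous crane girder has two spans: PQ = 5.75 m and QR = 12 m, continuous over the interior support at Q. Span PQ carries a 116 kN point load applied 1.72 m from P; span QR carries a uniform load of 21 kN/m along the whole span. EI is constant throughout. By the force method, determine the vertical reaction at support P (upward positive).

Insert a hinge at Q; M_Q is the redundant, and each span becomes simply supported.
Rotations at Q on the released spans (each span's end-slope, ×1/EI):
  span PQ: point load 116 at a = 1.72: Pab(L + a)/(6LEI) = 174.1/EI
  span QR: UDL 21: wL³/(24EI) = 1512/EI
  relative rotation θ_0 = (174.1 + 1512)/EI = 1686/EI
A unit hogging moment at Q produces rotation L₁/(3EI) + L₂/(3EI) = 5.917/EI.
Compatibility: M_Q·(L₁+L₂)/(3EI) = θ_0, giving M_Q = 285 kN·m (hogging).
Span PQ, ΣM about P with M_Q applied at Q: R_Q^{PQ}·5.75 = 199.5 + 285, so R_Q^{PQ} = 84.26 kN and R_P = 116 − 84.26 = 31.74 kN.

R_P = 31.74 kN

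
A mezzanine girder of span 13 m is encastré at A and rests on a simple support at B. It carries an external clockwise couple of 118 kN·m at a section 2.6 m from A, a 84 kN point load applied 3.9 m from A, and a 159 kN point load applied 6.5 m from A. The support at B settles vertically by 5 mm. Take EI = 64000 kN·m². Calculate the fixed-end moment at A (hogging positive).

M_A = 642.4 kN·m

Release the roller at B. Primary structure: cantilever fixed at A.
Deflection at B on the released cantilever, summing each load's contribution:
  clockwise couple 118 at a = 2.6: M₀a(2L − a)/(2EI) = 3590/EI
  point load 84 at a = 3.9: Pa²(3L − a)/(6EI) = 7474/EI
  point load 159 at a = 6.5: Pa²(3L − a)/(6EI) = 36388/EI
  δ_0 = 47452/EI
Tip deflection under a unit load at B: L³/(3EI) = 732.3/EI.
With EI = 64000 kN·m²: δ_0 = 0.74143 m and δ_{BB} = 0.011443 m/kN.
Compatibility — the beam at B must follow the support down by 0.005 m: δ_0 − R_B·δ_{BB} = 0.005, so R_B = (0.74143 − 0.005)/0.011443 = 64.36 kN.
Moment equilibrium about A: M_A = Σ(load moments about A) − R_B·L = 1479 − 64.36×13 = 642.4 kN·m.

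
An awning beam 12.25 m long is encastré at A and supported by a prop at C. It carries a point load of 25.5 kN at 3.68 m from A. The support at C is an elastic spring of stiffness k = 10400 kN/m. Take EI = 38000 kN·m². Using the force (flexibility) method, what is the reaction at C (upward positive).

R_C = 3.088 kN

Take the reaction at C as the redundant and release it; the primary structure is a cantilever fixed at A.
Downward deflection at the released point C due to the loads:
  point load 25.5 at a = 3.68: Pa²(3L − a)/(6EI) = 1903/EI
Tip deflection under a unit load at C: L³/(3EI) = 612.8/EI.
With EI = 38000 kN·m²: δ_0 = 0.050088 m and δ_{CC} = 0.016125 m/kN.
Compatibility — the spring shortens by R_C/k under the reaction it provides: δ_0 − R_C·δ_{CC} = R_C/k. With 1/k = 0.000096 m/kN, R_C = δ_0 / (δ_{CC} + 1/k) = 0.050088 / (0.016125 + 0.000096) = 3.088 kN.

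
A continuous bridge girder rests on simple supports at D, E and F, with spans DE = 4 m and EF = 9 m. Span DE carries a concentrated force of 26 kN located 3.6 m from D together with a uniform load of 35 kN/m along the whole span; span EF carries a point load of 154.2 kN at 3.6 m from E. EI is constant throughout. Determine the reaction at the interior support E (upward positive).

R_E = 261.3 kN

Release continuity at E by inserting a hinge; the redundant is the internal moment M_E. The primary structure is two simply-supported spans DE and EF.
End slopes at the hinge E, treating each span as simply supported:
  span DE: point load 26 at a = 3.6: Pab(L + a)/(6LEI) = 11.86/EI
  span DE: UDL 35: wL³/(24EI) = 93.33/EI
  span EF: point load 154.2 at a = 3.6: Pab(L + b)/(6LEI) = 799.4/EI
  relative rotation θ_0 = (105.2 + 799.4)/EI = 904.6/EI
A unit hogging moment at E produces rotation L₁/(3EI) + L₂/(3EI) = 4.333/EI.
Compatibility: M_E·(L₁+L₂)/(3EI) = θ_0, giving M_E = 208.7 kN·m (hogging).
Span DE, ΣM about D with M_E applied at E: R_E^{DE}·4 = 373.6 + 208.7, so R_E^{DE} = 145.6 kN and R_D = 166 − 145.6 = 20.41 kN.
Span EF, ΣM about F: R_E^{EF}·9 = 832.7 + 208.7, so R_E^{EF} = 115.7 kN and R_F = 154.2 − 115.7 = 38.49 kN.
R_E = 145.6 + 115.7 = 261.3 kN.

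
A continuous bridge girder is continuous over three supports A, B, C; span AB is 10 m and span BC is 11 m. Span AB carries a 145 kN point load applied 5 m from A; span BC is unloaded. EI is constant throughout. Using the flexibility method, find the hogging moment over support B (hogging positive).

M_B = 129.5 kN·m

Take M_B as the redundant. Released structure: two simple spans AB and BC with a hinge at B.
Rotations at B on the released spans (each span's end-slope, ×1/EI):
  span AB: point load 145 at a = 5: Pab(L + a)/(6LEI) = 906.2/EI
  relative rotation θ_0 = (906.2 + 0)/EI = 906.2/EI
A unit hogging moment at B produces rotation L₁/(3EI) + L₂/(3EI) = 7/EI.
Compatibility: M_B·(L₁+L₂)/(3EI) = θ_0, giving M_B = 129.5 kN·m (hogging).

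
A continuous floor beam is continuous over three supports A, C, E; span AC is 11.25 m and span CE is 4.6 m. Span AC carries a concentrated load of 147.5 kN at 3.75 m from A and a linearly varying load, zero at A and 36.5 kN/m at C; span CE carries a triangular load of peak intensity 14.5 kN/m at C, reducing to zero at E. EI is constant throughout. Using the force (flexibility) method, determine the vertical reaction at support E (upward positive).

R_E = -75.63 kN

Insert a hinge at C; M_C is the redundant, and each span becomes simply supported.
Rotations at C on the released spans (each span's end-slope, ×1/EI):
  span AC: point load 147.5 at a = 3.75: Pab(L + a)/(6LEI) = 921.9/EI
  span AC: triangular load, peak 36.5: w₀L³/(45EI) = 1155/EI
  span CE: triangular load, peak 14.5: w₀L³/(45EI) = 31.36/EI
  relative rotation θ_0 = (2077 + 31.36)/EI = 2108/EI
A unit hogging moment at C produces rotation L₁/(3EI) + L₂/(3EI) = 5.283/EI.
Slope continuity at C: θ_0 = M_C·5.283/EI, so M_C = 2108/5.283 = 399 kN·m (hogging).
Span CE, ΣM about E: R_C^{CE}·4.6 = 102.3 + 399, so R_C^{CE} = 109 kN and R_E = 33.35 − 109 = -75.63 kN.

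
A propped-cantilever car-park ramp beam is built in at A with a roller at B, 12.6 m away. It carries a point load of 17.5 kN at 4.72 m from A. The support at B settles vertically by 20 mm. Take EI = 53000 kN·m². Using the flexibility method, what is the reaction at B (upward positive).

Take the reaction at B as the redundant and release it; the primary structure is a cantilever fixed at A.
Deflection at B on the released cantilever, summing each load's contribution:
  point load 17.5 at a = 4.72: Pa²(3L − a)/(6EI) = 2149/EI
Flexibility coefficient — unit upward force at B: δ_{BB} = L³/(3EI) = 666.8/EI.
With EI = 53000 kN·m²: δ_0 = 0.040556 m and δ_{BB} = 0.012581 m/kN.
Compatibility — the beam at B must follow the support down by 0.02 m: δ_0 − R_B·δ_{BB} = 0.02, so R_B = (0.040556 − 0.02)/0.012581 = 1.634 kN.

R_B = 1.634 kN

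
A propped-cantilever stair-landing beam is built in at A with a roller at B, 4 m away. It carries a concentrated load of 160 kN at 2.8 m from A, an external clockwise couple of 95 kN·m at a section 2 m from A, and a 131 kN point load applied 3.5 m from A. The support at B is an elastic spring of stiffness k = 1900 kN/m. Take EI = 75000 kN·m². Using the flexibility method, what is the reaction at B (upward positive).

Remove the prop at B; the released (primary) structure is a cantilever built in at A.
Free-end deflection of the primary structure under the applied loading (downward +):
  point load 160 at a = 2.8: Pa²(3L − a)/(6EI) = 1923/EI
  clockwise couple 95 at a = 2: M₀a(2L − a)/(2EI) = 570/EI
  point load 131 at a = 3.5: Pa²(3L − a)/(6EI) = 2273/EI
  δ_0 = 4767/EI
Tip deflection under a unit load at B: L³/(3EI) = 21.33/EI.
With EI = 75000 kN·m²: δ_0 = 0.063557 m and δ_{BB} = 0.000284 m/kN.
Compatibility — the spring shortens by R_B/k under the reaction it provides: δ_0 − R_B·δ_{BB} = R_B/k. With 1/k = 0.000526 m/kN, R_B = δ_0 / (δ_{BB} + 1/k) = 0.063557 / (0.000284 + 0.000526) = 78.39 kN.

R_B = 78.39 kN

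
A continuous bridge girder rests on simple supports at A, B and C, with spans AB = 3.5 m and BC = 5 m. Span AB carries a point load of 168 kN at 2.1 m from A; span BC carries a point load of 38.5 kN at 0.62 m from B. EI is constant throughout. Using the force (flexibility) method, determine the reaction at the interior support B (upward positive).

Release continuity at B by inserting a hinge; the redundant is the internal moment M_B. The primary structure is two simply-supported spans AB and BC.
Rotations at B on the released spans (each span's end-slope, ×1/EI):
  span AB: point load 168 at a = 2.1: Pab(L + a)/(6LEI) = 131.7/EI
  span BC: point load 38.5 at a = 0.62: Pab(L + b)/(6LEI) = 32.69/EI
  relative rotation θ_0 = (131.7 + 32.69)/EI = 164.4/EI
A unit hogging moment at B produces rotation L₁/(3EI) + L₂/(3EI) = 2.833/EI.
Slope continuity at B: θ_0 = M_B·2.833/EI, so M_B = 164.4/2.833 = 58.02 kN·m (hogging).
Span AB, ΣM about A with M_B applied at B: R_B^{AB}·3.5 = 352.8 + 58.02, so R_B^{AB} = 117.4 kN and R_A = 168 − 117.4 = 50.62 kN.
Span BC, ΣM about C: R_B^{BC}·5 = 168.6 + 58.02, so R_B^{BC} = 45.33 kN and R_C = 38.5 − 45.33 = -6.831 kN.
R_B = 117.4 + 45.33 = 162.7 kN.

R_B = 162.7 kN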